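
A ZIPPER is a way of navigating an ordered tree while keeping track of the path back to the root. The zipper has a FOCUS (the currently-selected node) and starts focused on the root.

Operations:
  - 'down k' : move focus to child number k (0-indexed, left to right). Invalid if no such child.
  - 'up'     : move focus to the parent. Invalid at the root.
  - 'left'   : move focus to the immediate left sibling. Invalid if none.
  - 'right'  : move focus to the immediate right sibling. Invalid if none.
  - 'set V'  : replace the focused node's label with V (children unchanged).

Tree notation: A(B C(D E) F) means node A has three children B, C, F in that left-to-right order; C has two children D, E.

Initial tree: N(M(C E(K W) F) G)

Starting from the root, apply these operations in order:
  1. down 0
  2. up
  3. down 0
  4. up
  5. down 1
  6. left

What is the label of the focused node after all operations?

Step 1 (down 0): focus=M path=0 depth=1 children=['C', 'E', 'F'] left=[] right=['G'] parent=N
Step 2 (up): focus=N path=root depth=0 children=['M', 'G'] (at root)
Step 3 (down 0): focus=M path=0 depth=1 children=['C', 'E', 'F'] left=[] right=['G'] parent=N
Step 4 (up): focus=N path=root depth=0 children=['M', 'G'] (at root)
Step 5 (down 1): focus=G path=1 depth=1 children=[] left=['M'] right=[] parent=N
Step 6 (left): focus=M path=0 depth=1 children=['C', 'E', 'F'] left=[] right=['G'] parent=N

Answer: M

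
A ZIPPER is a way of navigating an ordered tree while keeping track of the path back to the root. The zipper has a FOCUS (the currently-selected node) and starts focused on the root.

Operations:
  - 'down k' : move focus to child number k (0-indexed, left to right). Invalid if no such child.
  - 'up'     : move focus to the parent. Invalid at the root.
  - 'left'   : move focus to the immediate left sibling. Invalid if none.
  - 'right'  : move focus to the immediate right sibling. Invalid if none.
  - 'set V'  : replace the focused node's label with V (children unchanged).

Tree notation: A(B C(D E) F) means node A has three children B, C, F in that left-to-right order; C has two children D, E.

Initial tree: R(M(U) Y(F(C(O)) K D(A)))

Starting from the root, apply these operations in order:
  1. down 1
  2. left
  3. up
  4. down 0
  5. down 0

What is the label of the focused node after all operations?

Answer: U

Derivation:
Step 1 (down 1): focus=Y path=1 depth=1 children=['F', 'K', 'D'] left=['M'] right=[] parent=R
Step 2 (left): focus=M path=0 depth=1 children=['U'] left=[] right=['Y'] parent=R
Step 3 (up): focus=R path=root depth=0 children=['M', 'Y'] (at root)
Step 4 (down 0): focus=M path=0 depth=1 children=['U'] left=[] right=['Y'] parent=R
Step 5 (down 0): focus=U path=0/0 depth=2 children=[] left=[] right=[] parent=M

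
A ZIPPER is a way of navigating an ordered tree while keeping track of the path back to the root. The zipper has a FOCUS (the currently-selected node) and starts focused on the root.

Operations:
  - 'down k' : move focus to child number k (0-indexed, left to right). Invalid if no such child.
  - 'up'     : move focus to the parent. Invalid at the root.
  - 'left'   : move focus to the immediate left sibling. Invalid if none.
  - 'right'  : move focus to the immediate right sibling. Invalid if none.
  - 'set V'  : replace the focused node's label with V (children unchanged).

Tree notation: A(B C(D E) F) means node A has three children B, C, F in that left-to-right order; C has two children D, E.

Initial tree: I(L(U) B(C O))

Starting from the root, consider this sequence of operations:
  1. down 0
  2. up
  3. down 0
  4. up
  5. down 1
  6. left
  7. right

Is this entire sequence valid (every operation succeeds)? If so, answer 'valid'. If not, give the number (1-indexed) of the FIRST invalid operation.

Answer: valid

Derivation:
Step 1 (down 0): focus=L path=0 depth=1 children=['U'] left=[] right=['B'] parent=I
Step 2 (up): focus=I path=root depth=0 children=['L', 'B'] (at root)
Step 3 (down 0): focus=L path=0 depth=1 children=['U'] left=[] right=['B'] parent=I
Step 4 (up): focus=I path=root depth=0 children=['L', 'B'] (at root)
Step 5 (down 1): focus=B path=1 depth=1 children=['C', 'O'] left=['L'] right=[] parent=I
Step 6 (left): focus=L path=0 depth=1 children=['U'] left=[] right=['B'] parent=I
Step 7 (right): focus=B path=1 depth=1 children=['C', 'O'] left=['L'] right=[] parent=I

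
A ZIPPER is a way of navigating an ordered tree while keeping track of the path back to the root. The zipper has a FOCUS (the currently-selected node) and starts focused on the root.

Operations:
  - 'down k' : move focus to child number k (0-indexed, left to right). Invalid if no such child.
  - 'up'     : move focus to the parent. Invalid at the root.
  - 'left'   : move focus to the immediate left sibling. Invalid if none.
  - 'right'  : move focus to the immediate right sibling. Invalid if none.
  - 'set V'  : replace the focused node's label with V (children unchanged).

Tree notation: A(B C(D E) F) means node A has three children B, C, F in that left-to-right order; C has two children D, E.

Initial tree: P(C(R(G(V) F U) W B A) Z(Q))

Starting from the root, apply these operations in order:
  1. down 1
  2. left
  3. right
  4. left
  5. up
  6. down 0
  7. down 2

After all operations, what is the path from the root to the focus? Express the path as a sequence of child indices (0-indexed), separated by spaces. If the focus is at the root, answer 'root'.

Step 1 (down 1): focus=Z path=1 depth=1 children=['Q'] left=['C'] right=[] parent=P
Step 2 (left): focus=C path=0 depth=1 children=['R', 'W', 'B', 'A'] left=[] right=['Z'] parent=P
Step 3 (right): focus=Z path=1 depth=1 children=['Q'] left=['C'] right=[] parent=P
Step 4 (left): focus=C path=0 depth=1 children=['R', 'W', 'B', 'A'] left=[] right=['Z'] parent=P
Step 5 (up): focus=P path=root depth=0 children=['C', 'Z'] (at root)
Step 6 (down 0): focus=C path=0 depth=1 children=['R', 'W', 'B', 'A'] left=[] right=['Z'] parent=P
Step 7 (down 2): focus=B path=0/2 depth=2 children=[] left=['R', 'W'] right=['A'] parent=C

Answer: 0 2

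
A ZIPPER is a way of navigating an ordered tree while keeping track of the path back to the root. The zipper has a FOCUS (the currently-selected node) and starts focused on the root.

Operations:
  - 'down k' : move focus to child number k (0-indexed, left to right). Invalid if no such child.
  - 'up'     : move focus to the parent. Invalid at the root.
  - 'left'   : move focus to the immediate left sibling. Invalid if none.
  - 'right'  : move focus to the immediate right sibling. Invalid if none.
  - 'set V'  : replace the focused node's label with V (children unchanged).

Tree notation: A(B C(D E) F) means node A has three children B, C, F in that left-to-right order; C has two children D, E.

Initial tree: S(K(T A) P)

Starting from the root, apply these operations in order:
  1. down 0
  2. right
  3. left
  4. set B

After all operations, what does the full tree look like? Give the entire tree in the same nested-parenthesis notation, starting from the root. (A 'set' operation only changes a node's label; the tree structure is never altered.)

Step 1 (down 0): focus=K path=0 depth=1 children=['T', 'A'] left=[] right=['P'] parent=S
Step 2 (right): focus=P path=1 depth=1 children=[] left=['K'] right=[] parent=S
Step 3 (left): focus=K path=0 depth=1 children=['T', 'A'] left=[] right=['P'] parent=S
Step 4 (set B): focus=B path=0 depth=1 children=['T', 'A'] left=[] right=['P'] parent=S

Answer: S(B(T A) P)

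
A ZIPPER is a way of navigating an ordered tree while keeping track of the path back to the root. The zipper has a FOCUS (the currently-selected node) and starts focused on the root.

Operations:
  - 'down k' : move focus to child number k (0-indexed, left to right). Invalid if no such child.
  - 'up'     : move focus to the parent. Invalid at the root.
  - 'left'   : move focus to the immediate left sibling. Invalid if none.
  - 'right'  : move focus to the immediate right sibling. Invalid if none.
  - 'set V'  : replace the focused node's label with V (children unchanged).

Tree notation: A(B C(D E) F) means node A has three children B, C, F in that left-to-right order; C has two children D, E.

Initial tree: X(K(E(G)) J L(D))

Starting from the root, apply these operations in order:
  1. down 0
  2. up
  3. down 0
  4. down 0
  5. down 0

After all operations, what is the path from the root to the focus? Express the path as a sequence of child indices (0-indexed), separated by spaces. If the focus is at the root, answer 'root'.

Answer: 0 0 0

Derivation:
Step 1 (down 0): focus=K path=0 depth=1 children=['E'] left=[] right=['J', 'L'] parent=X
Step 2 (up): focus=X path=root depth=0 children=['K', 'J', 'L'] (at root)
Step 3 (down 0): focus=K path=0 depth=1 children=['E'] left=[] right=['J', 'L'] parent=X
Step 4 (down 0): focus=E path=0/0 depth=2 children=['G'] left=[] right=[] parent=K
Step 5 (down 0): focus=G path=0/0/0 depth=3 children=[] left=[] right=[] parent=E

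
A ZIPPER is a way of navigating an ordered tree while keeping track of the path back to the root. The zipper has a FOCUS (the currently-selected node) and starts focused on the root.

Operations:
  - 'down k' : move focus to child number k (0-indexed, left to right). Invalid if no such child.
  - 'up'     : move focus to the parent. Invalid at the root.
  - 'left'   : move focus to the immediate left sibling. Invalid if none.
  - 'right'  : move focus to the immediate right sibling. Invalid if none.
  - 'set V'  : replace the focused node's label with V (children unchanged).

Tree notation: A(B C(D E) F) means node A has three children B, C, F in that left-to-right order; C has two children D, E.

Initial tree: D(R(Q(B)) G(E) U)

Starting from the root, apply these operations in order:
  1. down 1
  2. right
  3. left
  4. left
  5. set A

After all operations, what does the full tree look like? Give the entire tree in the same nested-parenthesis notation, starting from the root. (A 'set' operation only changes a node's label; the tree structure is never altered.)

Answer: D(A(Q(B)) G(E) U)

Derivation:
Step 1 (down 1): focus=G path=1 depth=1 children=['E'] left=['R'] right=['U'] parent=D
Step 2 (right): focus=U path=2 depth=1 children=[] left=['R', 'G'] right=[] parent=D
Step 3 (left): focus=G path=1 depth=1 children=['E'] left=['R'] right=['U'] parent=D
Step 4 (left): focus=R path=0 depth=1 children=['Q'] left=[] right=['G', 'U'] parent=D
Step 5 (set A): focus=A path=0 depth=1 children=['Q'] left=[] right=['G', 'U'] parent=D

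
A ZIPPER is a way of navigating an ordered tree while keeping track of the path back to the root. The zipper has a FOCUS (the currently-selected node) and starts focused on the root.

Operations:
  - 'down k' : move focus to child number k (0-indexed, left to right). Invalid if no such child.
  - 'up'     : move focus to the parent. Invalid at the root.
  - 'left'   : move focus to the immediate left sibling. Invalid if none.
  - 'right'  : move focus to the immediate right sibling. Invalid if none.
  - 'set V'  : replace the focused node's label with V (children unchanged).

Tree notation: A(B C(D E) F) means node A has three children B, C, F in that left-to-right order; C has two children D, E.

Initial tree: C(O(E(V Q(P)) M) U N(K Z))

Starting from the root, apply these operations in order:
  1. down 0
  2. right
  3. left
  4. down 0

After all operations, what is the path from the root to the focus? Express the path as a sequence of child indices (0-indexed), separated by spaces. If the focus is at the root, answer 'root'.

Answer: 0 0

Derivation:
Step 1 (down 0): focus=O path=0 depth=1 children=['E', 'M'] left=[] right=['U', 'N'] parent=C
Step 2 (right): focus=U path=1 depth=1 children=[] left=['O'] right=['N'] parent=C
Step 3 (left): focus=O path=0 depth=1 children=['E', 'M'] left=[] right=['U', 'N'] parent=C
Step 4 (down 0): focus=E path=0/0 depth=2 children=['V', 'Q'] left=[] right=['M'] parent=O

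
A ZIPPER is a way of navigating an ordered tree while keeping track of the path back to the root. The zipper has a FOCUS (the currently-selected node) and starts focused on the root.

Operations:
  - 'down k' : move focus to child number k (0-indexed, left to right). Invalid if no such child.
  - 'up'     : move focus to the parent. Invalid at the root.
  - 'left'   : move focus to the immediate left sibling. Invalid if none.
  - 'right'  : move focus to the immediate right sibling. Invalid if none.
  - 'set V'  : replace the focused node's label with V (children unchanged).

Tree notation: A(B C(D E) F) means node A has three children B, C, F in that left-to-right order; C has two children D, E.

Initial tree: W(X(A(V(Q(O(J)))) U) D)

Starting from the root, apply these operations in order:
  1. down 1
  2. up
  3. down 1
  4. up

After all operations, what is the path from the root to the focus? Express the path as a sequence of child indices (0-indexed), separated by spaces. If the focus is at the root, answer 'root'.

Step 1 (down 1): focus=D path=1 depth=1 children=[] left=['X'] right=[] parent=W
Step 2 (up): focus=W path=root depth=0 children=['X', 'D'] (at root)
Step 3 (down 1): focus=D path=1 depth=1 children=[] left=['X'] right=[] parent=W
Step 4 (up): focus=W path=root depth=0 children=['X', 'D'] (at root)

Answer: root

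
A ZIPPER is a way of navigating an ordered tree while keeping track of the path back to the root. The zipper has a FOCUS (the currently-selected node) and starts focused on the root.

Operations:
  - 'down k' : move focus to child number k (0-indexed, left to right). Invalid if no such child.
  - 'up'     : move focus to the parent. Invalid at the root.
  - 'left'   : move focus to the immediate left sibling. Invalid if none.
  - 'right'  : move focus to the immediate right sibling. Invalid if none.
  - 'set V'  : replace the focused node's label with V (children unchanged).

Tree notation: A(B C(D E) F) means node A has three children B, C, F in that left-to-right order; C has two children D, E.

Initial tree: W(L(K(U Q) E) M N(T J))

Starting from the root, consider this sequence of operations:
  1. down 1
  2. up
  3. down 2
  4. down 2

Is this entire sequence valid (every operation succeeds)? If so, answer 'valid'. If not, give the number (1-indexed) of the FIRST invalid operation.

Answer: 4

Derivation:
Step 1 (down 1): focus=M path=1 depth=1 children=[] left=['L'] right=['N'] parent=W
Step 2 (up): focus=W path=root depth=0 children=['L', 'M', 'N'] (at root)
Step 3 (down 2): focus=N path=2 depth=1 children=['T', 'J'] left=['L', 'M'] right=[] parent=W
Step 4 (down 2): INVALID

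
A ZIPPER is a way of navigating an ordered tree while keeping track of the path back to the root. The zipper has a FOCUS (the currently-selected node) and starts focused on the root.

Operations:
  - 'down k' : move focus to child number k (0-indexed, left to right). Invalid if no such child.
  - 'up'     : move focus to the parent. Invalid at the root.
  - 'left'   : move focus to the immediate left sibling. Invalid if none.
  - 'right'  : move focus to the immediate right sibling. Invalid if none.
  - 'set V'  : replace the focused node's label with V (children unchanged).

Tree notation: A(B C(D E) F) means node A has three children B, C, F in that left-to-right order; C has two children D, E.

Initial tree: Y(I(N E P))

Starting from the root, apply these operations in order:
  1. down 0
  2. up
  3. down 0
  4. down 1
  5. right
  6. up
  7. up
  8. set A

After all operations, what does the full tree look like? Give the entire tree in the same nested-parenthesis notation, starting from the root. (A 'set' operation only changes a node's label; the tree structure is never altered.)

Answer: A(I(N E P))

Derivation:
Step 1 (down 0): focus=I path=0 depth=1 children=['N', 'E', 'P'] left=[] right=[] parent=Y
Step 2 (up): focus=Y path=root depth=0 children=['I'] (at root)
Step 3 (down 0): focus=I path=0 depth=1 children=['N', 'E', 'P'] left=[] right=[] parent=Y
Step 4 (down 1): focus=E path=0/1 depth=2 children=[] left=['N'] right=['P'] parent=I
Step 5 (right): focus=P path=0/2 depth=2 children=[] left=['N', 'E'] right=[] parent=I
Step 6 (up): focus=I path=0 depth=1 children=['N', 'E', 'P'] left=[] right=[] parent=Y
Step 7 (up): focus=Y path=root depth=0 children=['I'] (at root)
Step 8 (set A): focus=A path=root depth=0 children=['I'] (at root)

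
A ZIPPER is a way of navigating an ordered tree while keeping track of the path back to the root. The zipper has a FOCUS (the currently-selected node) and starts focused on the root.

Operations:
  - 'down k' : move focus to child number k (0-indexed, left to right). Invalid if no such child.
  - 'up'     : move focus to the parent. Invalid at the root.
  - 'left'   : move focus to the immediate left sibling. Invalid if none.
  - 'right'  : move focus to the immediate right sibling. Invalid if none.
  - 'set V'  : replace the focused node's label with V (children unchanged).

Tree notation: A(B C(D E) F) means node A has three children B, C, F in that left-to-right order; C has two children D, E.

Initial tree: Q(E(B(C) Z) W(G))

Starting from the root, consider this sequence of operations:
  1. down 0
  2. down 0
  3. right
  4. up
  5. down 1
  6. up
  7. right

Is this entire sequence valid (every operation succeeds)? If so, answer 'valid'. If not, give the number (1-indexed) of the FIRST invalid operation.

Step 1 (down 0): focus=E path=0 depth=1 children=['B', 'Z'] left=[] right=['W'] parent=Q
Step 2 (down 0): focus=B path=0/0 depth=2 children=['C'] left=[] right=['Z'] parent=E
Step 3 (right): focus=Z path=0/1 depth=2 children=[] left=['B'] right=[] parent=E
Step 4 (up): focus=E path=0 depth=1 children=['B', 'Z'] left=[] right=['W'] parent=Q
Step 5 (down 1): focus=Z path=0/1 depth=2 children=[] left=['B'] right=[] parent=E
Step 6 (up): focus=E path=0 depth=1 children=['B', 'Z'] left=[] right=['W'] parent=Q
Step 7 (right): focus=W path=1 depth=1 children=['G'] left=['E'] right=[] parent=Q

Answer: valid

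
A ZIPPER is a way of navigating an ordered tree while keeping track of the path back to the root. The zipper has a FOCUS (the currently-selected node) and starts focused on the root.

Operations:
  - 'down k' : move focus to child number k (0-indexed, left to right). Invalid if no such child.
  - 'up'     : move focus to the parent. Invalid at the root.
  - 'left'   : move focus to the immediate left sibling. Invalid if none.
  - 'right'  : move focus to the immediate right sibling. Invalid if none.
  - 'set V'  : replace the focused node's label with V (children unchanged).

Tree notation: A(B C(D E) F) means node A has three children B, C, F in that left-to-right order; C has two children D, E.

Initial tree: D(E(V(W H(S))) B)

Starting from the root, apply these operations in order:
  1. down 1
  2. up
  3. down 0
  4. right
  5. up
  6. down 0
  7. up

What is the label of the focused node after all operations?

Step 1 (down 1): focus=B path=1 depth=1 children=[] left=['E'] right=[] parent=D
Step 2 (up): focus=D path=root depth=0 children=['E', 'B'] (at root)
Step 3 (down 0): focus=E path=0 depth=1 children=['V'] left=[] right=['B'] parent=D
Step 4 (right): focus=B path=1 depth=1 children=[] left=['E'] right=[] parent=D
Step 5 (up): focus=D path=root depth=0 children=['E', 'B'] (at root)
Step 6 (down 0): focus=E path=0 depth=1 children=['V'] left=[] right=['B'] parent=D
Step 7 (up): focus=D path=root depth=0 children=['E', 'B'] (at root)

Answer: D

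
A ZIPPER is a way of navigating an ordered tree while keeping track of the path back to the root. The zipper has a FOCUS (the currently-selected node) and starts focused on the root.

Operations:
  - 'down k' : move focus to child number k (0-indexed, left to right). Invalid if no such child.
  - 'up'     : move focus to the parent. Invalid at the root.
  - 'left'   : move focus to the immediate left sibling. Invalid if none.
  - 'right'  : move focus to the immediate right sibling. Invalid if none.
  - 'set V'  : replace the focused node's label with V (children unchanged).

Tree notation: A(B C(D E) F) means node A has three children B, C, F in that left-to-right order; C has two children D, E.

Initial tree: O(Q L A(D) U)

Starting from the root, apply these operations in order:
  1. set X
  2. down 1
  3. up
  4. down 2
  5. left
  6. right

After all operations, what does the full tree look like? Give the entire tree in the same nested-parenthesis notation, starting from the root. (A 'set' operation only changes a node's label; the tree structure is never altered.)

Answer: X(Q L A(D) U)

Derivation:
Step 1 (set X): focus=X path=root depth=0 children=['Q', 'L', 'A', 'U'] (at root)
Step 2 (down 1): focus=L path=1 depth=1 children=[] left=['Q'] right=['A', 'U'] parent=X
Step 3 (up): focus=X path=root depth=0 children=['Q', 'L', 'A', 'U'] (at root)
Step 4 (down 2): focus=A path=2 depth=1 children=['D'] left=['Q', 'L'] right=['U'] parent=X
Step 5 (left): focus=L path=1 depth=1 children=[] left=['Q'] right=['A', 'U'] parent=X
Step 6 (right): focus=A path=2 depth=1 children=['D'] left=['Q', 'L'] right=['U'] parent=X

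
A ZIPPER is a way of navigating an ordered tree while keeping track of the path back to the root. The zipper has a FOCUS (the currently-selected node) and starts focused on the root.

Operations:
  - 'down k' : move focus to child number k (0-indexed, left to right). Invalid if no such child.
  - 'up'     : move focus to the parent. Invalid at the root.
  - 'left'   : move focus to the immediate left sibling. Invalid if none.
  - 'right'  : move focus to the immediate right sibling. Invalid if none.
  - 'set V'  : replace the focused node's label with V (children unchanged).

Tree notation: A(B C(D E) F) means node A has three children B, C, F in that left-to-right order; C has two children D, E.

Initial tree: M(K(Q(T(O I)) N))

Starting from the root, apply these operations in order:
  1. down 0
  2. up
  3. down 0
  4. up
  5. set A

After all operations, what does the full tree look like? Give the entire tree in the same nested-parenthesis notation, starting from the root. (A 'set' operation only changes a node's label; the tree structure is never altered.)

Answer: A(K(Q(T(O I)) N))

Derivation:
Step 1 (down 0): focus=K path=0 depth=1 children=['Q', 'N'] left=[] right=[] parent=M
Step 2 (up): focus=M path=root depth=0 children=['K'] (at root)
Step 3 (down 0): focus=K path=0 depth=1 children=['Q', 'N'] left=[] right=[] parent=M
Step 4 (up): focus=M path=root depth=0 children=['K'] (at root)
Step 5 (set A): focus=A path=root depth=0 children=['K'] (at root)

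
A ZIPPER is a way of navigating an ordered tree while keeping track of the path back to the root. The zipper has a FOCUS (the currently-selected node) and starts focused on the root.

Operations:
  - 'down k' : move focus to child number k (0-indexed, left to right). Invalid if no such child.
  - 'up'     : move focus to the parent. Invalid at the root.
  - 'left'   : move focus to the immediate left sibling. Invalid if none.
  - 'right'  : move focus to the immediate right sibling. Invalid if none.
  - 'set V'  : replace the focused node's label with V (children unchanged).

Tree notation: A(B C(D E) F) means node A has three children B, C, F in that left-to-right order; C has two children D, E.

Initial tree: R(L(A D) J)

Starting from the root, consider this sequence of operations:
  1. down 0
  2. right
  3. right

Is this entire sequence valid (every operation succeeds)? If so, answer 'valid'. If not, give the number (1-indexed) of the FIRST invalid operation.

Answer: 3

Derivation:
Step 1 (down 0): focus=L path=0 depth=1 children=['A', 'D'] left=[] right=['J'] parent=R
Step 2 (right): focus=J path=1 depth=1 children=[] left=['L'] right=[] parent=R
Step 3 (right): INVALID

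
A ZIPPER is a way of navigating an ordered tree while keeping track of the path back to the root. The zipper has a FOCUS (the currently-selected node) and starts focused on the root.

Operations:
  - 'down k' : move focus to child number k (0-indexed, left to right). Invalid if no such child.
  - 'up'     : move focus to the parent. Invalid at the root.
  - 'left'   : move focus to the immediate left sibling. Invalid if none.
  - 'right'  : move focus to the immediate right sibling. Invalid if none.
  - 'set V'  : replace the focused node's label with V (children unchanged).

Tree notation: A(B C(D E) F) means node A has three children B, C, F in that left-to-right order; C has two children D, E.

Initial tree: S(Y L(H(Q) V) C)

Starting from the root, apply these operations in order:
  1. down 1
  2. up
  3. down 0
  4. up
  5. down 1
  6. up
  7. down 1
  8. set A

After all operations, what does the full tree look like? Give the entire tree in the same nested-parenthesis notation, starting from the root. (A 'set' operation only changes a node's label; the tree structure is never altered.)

Answer: S(Y A(H(Q) V) C)

Derivation:
Step 1 (down 1): focus=L path=1 depth=1 children=['H', 'V'] left=['Y'] right=['C'] parent=S
Step 2 (up): focus=S path=root depth=0 children=['Y', 'L', 'C'] (at root)
Step 3 (down 0): focus=Y path=0 depth=1 children=[] left=[] right=['L', 'C'] parent=S
Step 4 (up): focus=S path=root depth=0 children=['Y', 'L', 'C'] (at root)
Step 5 (down 1): focus=L path=1 depth=1 children=['H', 'V'] left=['Y'] right=['C'] parent=S
Step 6 (up): focus=S path=root depth=0 children=['Y', 'L', 'C'] (at root)
Step 7 (down 1): focus=L path=1 depth=1 children=['H', 'V'] left=['Y'] right=['C'] parent=S
Step 8 (set A): focus=A path=1 depth=1 children=['H', 'V'] left=['Y'] right=['C'] parent=S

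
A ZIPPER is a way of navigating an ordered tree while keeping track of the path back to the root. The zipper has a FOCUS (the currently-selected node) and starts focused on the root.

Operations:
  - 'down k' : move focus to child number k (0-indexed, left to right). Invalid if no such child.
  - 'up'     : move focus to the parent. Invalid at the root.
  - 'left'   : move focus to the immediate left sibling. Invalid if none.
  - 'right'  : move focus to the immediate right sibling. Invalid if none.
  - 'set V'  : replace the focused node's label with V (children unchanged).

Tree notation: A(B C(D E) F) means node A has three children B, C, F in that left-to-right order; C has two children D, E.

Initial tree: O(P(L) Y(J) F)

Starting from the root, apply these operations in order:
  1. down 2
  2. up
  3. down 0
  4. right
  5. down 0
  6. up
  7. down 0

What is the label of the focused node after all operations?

Step 1 (down 2): focus=F path=2 depth=1 children=[] left=['P', 'Y'] right=[] parent=O
Step 2 (up): focus=O path=root depth=0 children=['P', 'Y', 'F'] (at root)
Step 3 (down 0): focus=P path=0 depth=1 children=['L'] left=[] right=['Y', 'F'] parent=O
Step 4 (right): focus=Y path=1 depth=1 children=['J'] left=['P'] right=['F'] parent=O
Step 5 (down 0): focus=J path=1/0 depth=2 children=[] left=[] right=[] parent=Y
Step 6 (up): focus=Y path=1 depth=1 children=['J'] left=['P'] right=['F'] parent=O
Step 7 (down 0): focus=J path=1/0 depth=2 children=[] left=[] right=[] parent=Y

Answer: J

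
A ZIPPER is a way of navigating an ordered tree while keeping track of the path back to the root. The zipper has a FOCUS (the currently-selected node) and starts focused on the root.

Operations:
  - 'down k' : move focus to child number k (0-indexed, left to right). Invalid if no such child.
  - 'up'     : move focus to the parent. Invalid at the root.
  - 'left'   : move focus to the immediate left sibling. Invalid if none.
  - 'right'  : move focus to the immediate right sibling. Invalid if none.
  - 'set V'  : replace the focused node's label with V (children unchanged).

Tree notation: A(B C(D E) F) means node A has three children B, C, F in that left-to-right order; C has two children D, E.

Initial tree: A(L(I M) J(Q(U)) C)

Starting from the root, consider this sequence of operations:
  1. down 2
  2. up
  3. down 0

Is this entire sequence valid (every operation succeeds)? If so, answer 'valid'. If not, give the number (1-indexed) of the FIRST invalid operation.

Answer: valid

Derivation:
Step 1 (down 2): focus=C path=2 depth=1 children=[] left=['L', 'J'] right=[] parent=A
Step 2 (up): focus=A path=root depth=0 children=['L', 'J', 'C'] (at root)
Step 3 (down 0): focus=L path=0 depth=1 children=['I', 'M'] left=[] right=['J', 'C'] parent=A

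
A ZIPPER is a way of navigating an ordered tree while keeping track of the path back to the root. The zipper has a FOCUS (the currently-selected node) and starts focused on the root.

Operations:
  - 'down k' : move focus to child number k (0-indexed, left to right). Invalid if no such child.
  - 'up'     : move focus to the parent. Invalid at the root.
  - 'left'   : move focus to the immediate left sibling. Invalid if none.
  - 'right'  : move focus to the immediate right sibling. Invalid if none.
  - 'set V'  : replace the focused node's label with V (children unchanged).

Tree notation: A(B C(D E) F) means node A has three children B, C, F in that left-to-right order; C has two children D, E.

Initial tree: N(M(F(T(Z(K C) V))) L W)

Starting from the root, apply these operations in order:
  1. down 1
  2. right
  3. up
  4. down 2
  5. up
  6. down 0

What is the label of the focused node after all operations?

Step 1 (down 1): focus=L path=1 depth=1 children=[] left=['M'] right=['W'] parent=N
Step 2 (right): focus=W path=2 depth=1 children=[] left=['M', 'L'] right=[] parent=N
Step 3 (up): focus=N path=root depth=0 children=['M', 'L', 'W'] (at root)
Step 4 (down 2): focus=W path=2 depth=1 children=[] left=['M', 'L'] right=[] parent=N
Step 5 (up): focus=N path=root depth=0 children=['M', 'L', 'W'] (at root)
Step 6 (down 0): focus=M path=0 depth=1 children=['F'] left=[] right=['L', 'W'] parent=N

Answer: M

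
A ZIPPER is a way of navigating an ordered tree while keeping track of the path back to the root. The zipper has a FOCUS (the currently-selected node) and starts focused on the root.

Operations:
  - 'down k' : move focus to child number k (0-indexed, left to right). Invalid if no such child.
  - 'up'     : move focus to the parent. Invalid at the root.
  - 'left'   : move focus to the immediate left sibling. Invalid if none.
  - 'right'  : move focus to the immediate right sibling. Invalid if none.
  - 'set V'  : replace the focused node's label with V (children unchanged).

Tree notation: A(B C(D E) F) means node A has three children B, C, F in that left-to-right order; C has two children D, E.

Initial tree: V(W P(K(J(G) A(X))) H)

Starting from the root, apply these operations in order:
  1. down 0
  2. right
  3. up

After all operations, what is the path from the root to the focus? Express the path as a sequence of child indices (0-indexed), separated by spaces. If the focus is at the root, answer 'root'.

Answer: root

Derivation:
Step 1 (down 0): focus=W path=0 depth=1 children=[] left=[] right=['P', 'H'] parent=V
Step 2 (right): focus=P path=1 depth=1 children=['K'] left=['W'] right=['H'] parent=V
Step 3 (up): focus=V path=root depth=0 children=['W', 'P', 'H'] (at root)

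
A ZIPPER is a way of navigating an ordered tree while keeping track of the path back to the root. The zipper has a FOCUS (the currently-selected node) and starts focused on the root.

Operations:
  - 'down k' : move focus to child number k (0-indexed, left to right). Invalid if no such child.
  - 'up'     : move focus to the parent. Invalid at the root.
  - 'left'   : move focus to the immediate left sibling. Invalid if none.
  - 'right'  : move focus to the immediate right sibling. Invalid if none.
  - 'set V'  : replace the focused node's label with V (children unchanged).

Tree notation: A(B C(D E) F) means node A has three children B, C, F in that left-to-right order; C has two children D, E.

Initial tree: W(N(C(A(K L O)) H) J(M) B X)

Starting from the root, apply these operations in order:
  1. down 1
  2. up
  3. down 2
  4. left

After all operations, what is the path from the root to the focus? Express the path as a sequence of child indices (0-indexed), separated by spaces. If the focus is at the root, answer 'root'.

Answer: 1

Derivation:
Step 1 (down 1): focus=J path=1 depth=1 children=['M'] left=['N'] right=['B', 'X'] parent=W
Step 2 (up): focus=W path=root depth=0 children=['N', 'J', 'B', 'X'] (at root)
Step 3 (down 2): focus=B path=2 depth=1 children=[] left=['N', 'J'] right=['X'] parent=W
Step 4 (left): focus=J path=1 depth=1 children=['M'] left=['N'] right=['B', 'X'] parent=W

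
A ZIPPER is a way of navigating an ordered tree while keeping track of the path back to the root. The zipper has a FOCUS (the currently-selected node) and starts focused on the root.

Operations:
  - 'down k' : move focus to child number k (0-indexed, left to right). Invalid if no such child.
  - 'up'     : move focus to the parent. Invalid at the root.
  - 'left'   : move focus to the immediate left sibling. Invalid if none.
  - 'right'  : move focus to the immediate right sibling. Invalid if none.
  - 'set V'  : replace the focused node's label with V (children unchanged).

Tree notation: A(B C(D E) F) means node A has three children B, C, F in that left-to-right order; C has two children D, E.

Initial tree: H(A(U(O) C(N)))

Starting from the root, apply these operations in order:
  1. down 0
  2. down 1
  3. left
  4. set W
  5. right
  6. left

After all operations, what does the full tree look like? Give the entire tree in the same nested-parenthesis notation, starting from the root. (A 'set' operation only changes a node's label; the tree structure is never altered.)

Answer: H(A(W(O) C(N)))

Derivation:
Step 1 (down 0): focus=A path=0 depth=1 children=['U', 'C'] left=[] right=[] parent=H
Step 2 (down 1): focus=C path=0/1 depth=2 children=['N'] left=['U'] right=[] parent=A
Step 3 (left): focus=U path=0/0 depth=2 children=['O'] left=[] right=['C'] parent=A
Step 4 (set W): focus=W path=0/0 depth=2 children=['O'] left=[] right=['C'] parent=A
Step 5 (right): focus=C path=0/1 depth=2 children=['N'] left=['W'] right=[] parent=A
Step 6 (left): focus=W path=0/0 depth=2 children=['O'] left=[] right=['C'] parent=A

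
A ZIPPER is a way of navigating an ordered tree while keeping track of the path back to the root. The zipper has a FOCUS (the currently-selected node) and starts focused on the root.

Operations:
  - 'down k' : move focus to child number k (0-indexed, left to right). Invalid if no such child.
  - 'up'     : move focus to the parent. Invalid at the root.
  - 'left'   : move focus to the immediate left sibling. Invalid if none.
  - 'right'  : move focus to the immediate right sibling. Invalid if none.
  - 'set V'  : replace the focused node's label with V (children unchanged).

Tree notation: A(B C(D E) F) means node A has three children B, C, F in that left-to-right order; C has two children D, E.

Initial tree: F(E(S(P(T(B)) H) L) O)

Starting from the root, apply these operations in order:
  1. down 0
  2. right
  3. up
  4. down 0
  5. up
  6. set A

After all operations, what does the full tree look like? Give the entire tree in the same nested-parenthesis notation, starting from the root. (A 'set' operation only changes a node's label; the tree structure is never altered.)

Step 1 (down 0): focus=E path=0 depth=1 children=['S', 'L'] left=[] right=['O'] parent=F
Step 2 (right): focus=O path=1 depth=1 children=[] left=['E'] right=[] parent=F
Step 3 (up): focus=F path=root depth=0 children=['E', 'O'] (at root)
Step 4 (down 0): focus=E path=0 depth=1 children=['S', 'L'] left=[] right=['O'] parent=F
Step 5 (up): focus=F path=root depth=0 children=['E', 'O'] (at root)
Step 6 (set A): focus=A path=root depth=0 children=['E', 'O'] (at root)

Answer: A(E(S(P(T(B)) H) L) O)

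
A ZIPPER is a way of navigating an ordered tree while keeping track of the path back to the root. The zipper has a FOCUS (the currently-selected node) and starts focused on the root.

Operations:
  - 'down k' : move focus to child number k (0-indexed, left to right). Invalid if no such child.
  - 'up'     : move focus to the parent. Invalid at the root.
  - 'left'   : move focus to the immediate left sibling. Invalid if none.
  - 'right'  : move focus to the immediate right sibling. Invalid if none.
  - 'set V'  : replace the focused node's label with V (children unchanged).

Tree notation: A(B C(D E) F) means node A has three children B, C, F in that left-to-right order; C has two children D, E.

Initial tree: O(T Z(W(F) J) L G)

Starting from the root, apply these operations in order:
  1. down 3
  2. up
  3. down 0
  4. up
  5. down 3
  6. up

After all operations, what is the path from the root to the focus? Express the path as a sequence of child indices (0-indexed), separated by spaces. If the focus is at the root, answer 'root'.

Step 1 (down 3): focus=G path=3 depth=1 children=[] left=['T', 'Z', 'L'] right=[] parent=O
Step 2 (up): focus=O path=root depth=0 children=['T', 'Z', 'L', 'G'] (at root)
Step 3 (down 0): focus=T path=0 depth=1 children=[] left=[] right=['Z', 'L', 'G'] parent=O
Step 4 (up): focus=O path=root depth=0 children=['T', 'Z', 'L', 'G'] (at root)
Step 5 (down 3): focus=G path=3 depth=1 children=[] left=['T', 'Z', 'L'] right=[] parent=O
Step 6 (up): focus=O path=root depth=0 children=['T', 'Z', 'L', 'G'] (at root)

Answer: root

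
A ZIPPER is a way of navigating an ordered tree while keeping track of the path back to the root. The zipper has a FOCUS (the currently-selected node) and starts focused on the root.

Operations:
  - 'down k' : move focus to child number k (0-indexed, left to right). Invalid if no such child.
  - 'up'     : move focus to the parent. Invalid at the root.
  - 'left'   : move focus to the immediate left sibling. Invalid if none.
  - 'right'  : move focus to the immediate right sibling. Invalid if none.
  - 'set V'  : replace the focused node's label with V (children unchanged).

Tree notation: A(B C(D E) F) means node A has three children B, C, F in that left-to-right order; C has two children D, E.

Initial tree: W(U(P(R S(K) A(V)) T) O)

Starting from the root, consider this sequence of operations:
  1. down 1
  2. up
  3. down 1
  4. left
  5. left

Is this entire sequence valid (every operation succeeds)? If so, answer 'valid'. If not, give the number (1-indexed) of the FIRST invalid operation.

Step 1 (down 1): focus=O path=1 depth=1 children=[] left=['U'] right=[] parent=W
Step 2 (up): focus=W path=root depth=0 children=['U', 'O'] (at root)
Step 3 (down 1): focus=O path=1 depth=1 children=[] left=['U'] right=[] parent=W
Step 4 (left): focus=U path=0 depth=1 children=['P', 'T'] left=[] right=['O'] parent=W
Step 5 (left): INVALID

Answer: 5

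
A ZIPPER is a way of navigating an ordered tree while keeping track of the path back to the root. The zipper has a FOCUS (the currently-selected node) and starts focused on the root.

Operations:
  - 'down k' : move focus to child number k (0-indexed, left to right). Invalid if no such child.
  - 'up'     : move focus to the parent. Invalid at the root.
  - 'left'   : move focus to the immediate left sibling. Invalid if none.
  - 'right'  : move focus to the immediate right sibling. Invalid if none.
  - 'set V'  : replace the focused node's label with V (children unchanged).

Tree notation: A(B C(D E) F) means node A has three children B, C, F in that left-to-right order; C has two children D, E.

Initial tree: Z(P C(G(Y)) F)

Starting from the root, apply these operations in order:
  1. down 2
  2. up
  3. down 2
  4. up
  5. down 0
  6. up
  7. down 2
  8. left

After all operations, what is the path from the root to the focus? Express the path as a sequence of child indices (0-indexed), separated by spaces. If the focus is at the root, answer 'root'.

Step 1 (down 2): focus=F path=2 depth=1 children=[] left=['P', 'C'] right=[] parent=Z
Step 2 (up): focus=Z path=root depth=0 children=['P', 'C', 'F'] (at root)
Step 3 (down 2): focus=F path=2 depth=1 children=[] left=['P', 'C'] right=[] parent=Z
Step 4 (up): focus=Z path=root depth=0 children=['P', 'C', 'F'] (at root)
Step 5 (down 0): focus=P path=0 depth=1 children=[] left=[] right=['C', 'F'] parent=Z
Step 6 (up): focus=Z path=root depth=0 children=['P', 'C', 'F'] (at root)
Step 7 (down 2): focus=F path=2 depth=1 children=[] left=['P', 'C'] right=[] parent=Z
Step 8 (left): focus=C path=1 depth=1 children=['G'] left=['P'] right=['F'] parent=Z

Answer: 1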